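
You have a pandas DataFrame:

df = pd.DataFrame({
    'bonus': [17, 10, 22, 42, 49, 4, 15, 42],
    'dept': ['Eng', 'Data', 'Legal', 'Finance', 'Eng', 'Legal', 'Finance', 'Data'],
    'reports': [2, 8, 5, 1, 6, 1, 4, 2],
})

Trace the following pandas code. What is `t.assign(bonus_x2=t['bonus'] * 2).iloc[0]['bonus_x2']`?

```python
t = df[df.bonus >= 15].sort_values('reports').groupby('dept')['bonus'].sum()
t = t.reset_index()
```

84

filter rows where bonus >= 15:
   bonus     dept  reports
0     17      Eng        2
2     22    Legal        5
3     42  Finance        1
4     49      Eng        6
6     15  Finance        4
7     42     Data        2
sort by reports:
   bonus     dept  reports
3     42  Finance        1
0     17      Eng        2
7     42     Data        2
6     15  Finance        4
2     22    Legal        5
4     49      Eng        6
group by dept, sum of bonus:
dept
Data       42
Eng        66
Finance    57
Legal      22
Name: bonus, dtype: int64
reset_index():
      dept  bonus
0     Data     42
1      Eng     66
2  Finance     57
3    Legal     22
add column bonus_x2 = t['bonus'] * 2:
      dept  bonus  bonus_x2
0     Data     42        84
1      Eng     66       132
2  Finance     57       114
3    Legal     22        44
value at position 0, column 'bonus_x2' → 84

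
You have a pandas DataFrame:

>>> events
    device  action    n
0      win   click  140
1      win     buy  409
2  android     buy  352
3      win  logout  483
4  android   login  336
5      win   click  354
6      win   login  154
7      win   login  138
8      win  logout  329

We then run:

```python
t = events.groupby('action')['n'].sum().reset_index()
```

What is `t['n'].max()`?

group by action, sum of n:
action
buy       761
click     494
login     628
logout    812
Name: n, dtype: int64
reset_index():
   action    n
0     buy  761
1   click  494
2   login  628
3  logout  812
Reading off the max of column 'n', we get 812.

812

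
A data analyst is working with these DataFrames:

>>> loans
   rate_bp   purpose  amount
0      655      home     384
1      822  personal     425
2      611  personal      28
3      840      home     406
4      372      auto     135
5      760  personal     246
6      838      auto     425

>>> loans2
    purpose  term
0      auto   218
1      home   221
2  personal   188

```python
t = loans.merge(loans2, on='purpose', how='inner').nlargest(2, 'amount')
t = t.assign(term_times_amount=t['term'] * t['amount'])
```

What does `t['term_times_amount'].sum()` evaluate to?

merge on 'purpose' (how='inner') → 7 rows:
   rate_bp   purpose  amount  term
0      655      home     384   221
1      822  personal     425   188
2      611  personal      28   188
3      840      home     406   221
4      372      auto     135   218
5      760  personal     246   188
6      838      auto     425   218
take 2 rows with largest amount:
   rate_bp   purpose  amount  term
1      822  personal     425   188
6      838      auto     425   218
add column term_times_amount = t['term'] * t['amount']:
   rate_bp   purpose  amount  term  term_times_amount
1      822  personal     425   188              79900
6      838      auto     425   218              92650
So sum() = 172550.

172550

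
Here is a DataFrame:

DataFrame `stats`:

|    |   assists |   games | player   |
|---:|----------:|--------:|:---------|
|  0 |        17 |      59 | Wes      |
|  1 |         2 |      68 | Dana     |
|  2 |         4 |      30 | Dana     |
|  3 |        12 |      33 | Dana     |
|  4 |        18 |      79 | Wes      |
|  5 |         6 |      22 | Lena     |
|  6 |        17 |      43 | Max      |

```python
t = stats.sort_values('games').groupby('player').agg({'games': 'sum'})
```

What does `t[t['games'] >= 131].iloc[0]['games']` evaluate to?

131

sort by games:
   assists  games player
5        6     22   Lena
2        4     30   Dana
3       12     33   Dana
6       17     43    Max
0       17     59    Wes
1        2     68   Dana
4       18     79    Wes
group by player, sum of games:
        games
player       
Dana      131
Lena       22
Max        43
Wes       138
filter rows where games >= 131:
        games
player       
Dana      131
Wes       138
Reading off the value at position 0, column 'games', we get 131.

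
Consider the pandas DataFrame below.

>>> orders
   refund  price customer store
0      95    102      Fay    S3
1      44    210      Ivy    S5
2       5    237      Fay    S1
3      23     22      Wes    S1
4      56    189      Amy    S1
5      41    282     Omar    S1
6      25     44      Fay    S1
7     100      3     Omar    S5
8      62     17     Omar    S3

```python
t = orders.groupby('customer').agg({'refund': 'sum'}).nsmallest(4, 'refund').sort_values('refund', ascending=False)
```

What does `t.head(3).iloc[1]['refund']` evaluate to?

56

group by customer, sum of refund:
          refund
customer        
Amy           56
Fay          125
Ivy           44
Omar         203
Wes           23
take 4 rows with smallest refund:
          refund
customer        
Wes           23
Ivy           44
Amy           56
Fay          125
sort by refund descending:
          refund
customer        
Fay          125
Amy           56
Ivy           44
Wes           23
take first 3 rows:
          refund
customer        
Fay          125
Amy           56
Ivy           44
Taking the value at position 1, column 'refund' gives 56.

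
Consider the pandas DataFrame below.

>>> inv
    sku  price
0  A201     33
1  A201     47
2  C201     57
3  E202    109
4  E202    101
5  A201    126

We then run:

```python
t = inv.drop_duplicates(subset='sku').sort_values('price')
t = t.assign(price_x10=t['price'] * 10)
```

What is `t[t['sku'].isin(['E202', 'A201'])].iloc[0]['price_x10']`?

330

drop duplicate sku (keep=first):
    sku  price
0  A201     33
2  C201     57
3  E202    109
sort by price:
    sku  price
0  A201     33
2  C201     57
3  E202    109
add column price_x10 = t['price'] * 10:
    sku  price  price_x10
0  A201     33        330
2  C201     57        570
3  E202    109       1090
filter rows where sku in ['E202', 'A201']:
    sku  price  price_x10
0  A201     33        330
3  E202    109       1090
Taking the value at position 0, column 'price_x10' gives 330.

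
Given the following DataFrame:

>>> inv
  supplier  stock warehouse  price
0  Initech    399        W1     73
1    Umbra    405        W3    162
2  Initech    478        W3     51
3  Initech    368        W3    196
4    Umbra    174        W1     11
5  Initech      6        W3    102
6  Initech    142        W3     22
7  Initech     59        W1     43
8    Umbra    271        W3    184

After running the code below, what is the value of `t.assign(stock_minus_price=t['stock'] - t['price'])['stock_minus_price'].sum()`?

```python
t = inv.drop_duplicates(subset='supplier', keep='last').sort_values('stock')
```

drop duplicate supplier (keep=last):
  supplier  stock warehouse  price
7  Initech     59        W1     43
8    Umbra    271        W3    184
sort by stock:
  supplier  stock warehouse  price
7  Initech     59        W1     43
8    Umbra    271        W3    184
add column stock_minus_price = t['stock'] - t['price']:
  supplier  stock warehouse  price  stock_minus_price
7  Initech     59        W1     43                 16
8    Umbra    271        W3    184                 87
Hence 103.

103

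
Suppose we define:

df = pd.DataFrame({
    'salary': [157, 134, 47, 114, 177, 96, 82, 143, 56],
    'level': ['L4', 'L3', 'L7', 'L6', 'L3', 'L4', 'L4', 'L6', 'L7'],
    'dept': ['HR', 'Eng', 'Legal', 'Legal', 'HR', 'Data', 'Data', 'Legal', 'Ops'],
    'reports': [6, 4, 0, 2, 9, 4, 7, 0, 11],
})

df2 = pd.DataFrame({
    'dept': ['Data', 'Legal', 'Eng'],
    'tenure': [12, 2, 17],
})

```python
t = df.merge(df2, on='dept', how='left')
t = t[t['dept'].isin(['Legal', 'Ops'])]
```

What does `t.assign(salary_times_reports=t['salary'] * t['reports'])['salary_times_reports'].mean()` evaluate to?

211.0

merge on 'dept' (how='left') → 9 rows:
   salary level   dept  reports  tenure
0     157    L4     HR        6     NaN
1     134    L3    Eng        4    17.0
2      47    L7  Legal        0     2.0
3     114    L6  Legal        2     2.0
4     177    L3     HR        9     NaN
5      96    L4   Data        4    12.0
6      82    L4   Data        7    12.0
7     143    L6  Legal        0     2.0
8      56    L7    Ops       11     NaN
filter rows where dept in ['Legal', 'Ops']:
   salary level   dept  reports  tenure
2      47    L7  Legal        0     2.0
3     114    L6  Legal        2     2.0
7     143    L6  Legal        0     2.0
8      56    L7    Ops       11     NaN
add column salary_times_reports = t['salary'] * t['reports']:
   salary level   dept  reports  tenure  salary_times_reports
2      47    L7  Legal        0     2.0                     0
3     114    L6  Legal        2     2.0                   228
7     143    L6  Legal        0     2.0                     0
8      56    L7    Ops       11     NaN                   616
Then the mean of column 'salary_times_reports': 211.0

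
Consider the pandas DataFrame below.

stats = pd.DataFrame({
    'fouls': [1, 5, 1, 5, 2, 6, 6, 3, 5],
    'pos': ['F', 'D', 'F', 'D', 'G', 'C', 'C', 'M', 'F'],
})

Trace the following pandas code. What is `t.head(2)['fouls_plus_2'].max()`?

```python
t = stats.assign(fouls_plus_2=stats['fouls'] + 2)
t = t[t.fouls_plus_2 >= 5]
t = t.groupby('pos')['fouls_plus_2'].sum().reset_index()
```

16

add column fouls_plus_2 = stats['fouls'] + 2:
   fouls pos  fouls_plus_2
0      1   F             3
1      5   D             7
2      1   F             3
3      5   D             7
4      2   G             4
5      6   C             8
6      6   C             8
7      3   M             5
8      5   F             7
filter rows where fouls_plus_2 >= 5:
   fouls pos  fouls_plus_2
1      5   D             7
3      5   D             7
5      6   C             8
6      6   C             8
7      3   M             5
8      5   F             7
group by pos, sum of fouls_plus_2:
pos
C    16
D    14
F     7
M     5
Name: fouls_plus_2, dtype: int64
reset_index():
  pos  fouls_plus_2
0   C            16
1   D            14
2   F             7
3   M             5
take first 2 rows:
  pos  fouls_plus_2
0   C            16
1   D            14
Reading off the max of column 'fouls_plus_2', we get 16.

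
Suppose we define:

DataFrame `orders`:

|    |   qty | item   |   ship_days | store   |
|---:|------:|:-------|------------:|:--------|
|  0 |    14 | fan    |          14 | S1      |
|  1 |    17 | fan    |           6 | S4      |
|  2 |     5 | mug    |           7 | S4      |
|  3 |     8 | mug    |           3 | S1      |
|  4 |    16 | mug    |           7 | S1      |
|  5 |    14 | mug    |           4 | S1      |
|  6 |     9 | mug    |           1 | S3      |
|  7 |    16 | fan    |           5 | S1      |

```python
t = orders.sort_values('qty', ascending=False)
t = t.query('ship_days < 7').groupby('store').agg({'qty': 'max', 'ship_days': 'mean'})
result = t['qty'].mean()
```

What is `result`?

sort by qty descending:
   qty item  ship_days store
1   17  fan          6    S4
4   16  mug          7    S1
7   16  fan          5    S1
0   14  fan         14    S1
5   14  mug          4    S1
6    9  mug          1    S3
3    8  mug          3    S1
2    5  mug          7    S4
filter rows where ship_days < 7:
   qty item  ship_days store
1   17  fan          6    S4
7   16  fan          5    S1
5   14  mug          4    S1
6    9  mug          1    S3
3    8  mug          3    S1
group by store: max(qty), mean(ship_days):
       qty  ship_days
store                
S1      16        4.0
S3       9        1.0
S4      17        6.0
So mean() = 14.0.

14.0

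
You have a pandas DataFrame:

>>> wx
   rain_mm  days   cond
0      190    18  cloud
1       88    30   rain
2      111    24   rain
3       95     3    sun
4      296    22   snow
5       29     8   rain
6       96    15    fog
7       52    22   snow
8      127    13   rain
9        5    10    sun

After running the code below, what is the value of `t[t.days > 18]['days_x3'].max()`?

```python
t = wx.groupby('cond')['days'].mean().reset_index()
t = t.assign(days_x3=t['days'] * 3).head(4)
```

66.0

group by cond, mean of days:
cond
cloud    18.00
fog      15.00
rain     18.75
snow     22.00
sun       6.50
Name: days, dtype: float64
reset_index():
    cond   days
0  cloud  18.00
1    fog  15.00
2   rain  18.75
3   snow  22.00
4    sun   6.50
add column days_x3 = t['days'] * 3:
    cond   days  days_x3
0  cloud  18.00    54.00
1    fog  15.00    45.00
2   rain  18.75    56.25
3   snow  22.00    66.00
4    sun   6.50    19.50
take first 4 rows:
    cond   days  days_x3
0  cloud  18.00    54.00
1    fog  15.00    45.00
2   rain  18.75    56.25
3   snow  22.00    66.00
filter rows where days > 18:
   cond   days  days_x3
2  rain  18.75    56.25
3  snow  22.00    66.00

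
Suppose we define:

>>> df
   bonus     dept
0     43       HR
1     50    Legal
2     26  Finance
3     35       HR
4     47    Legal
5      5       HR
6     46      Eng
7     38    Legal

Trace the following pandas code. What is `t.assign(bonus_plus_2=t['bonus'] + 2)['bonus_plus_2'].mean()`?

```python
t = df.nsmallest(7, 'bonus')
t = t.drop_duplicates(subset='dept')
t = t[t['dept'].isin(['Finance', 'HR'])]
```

17.5

take 7 rows with smallest bonus:
   bonus     dept
5      5       HR
2     26  Finance
3     35       HR
7     38    Legal
0     43       HR
6     46      Eng
4     47    Legal
drop duplicate dept (keep=first):
   bonus     dept
5      5       HR
2     26  Finance
7     38    Legal
6     46      Eng
filter rows where dept in ['Finance', 'HR']:
   bonus     dept
5      5       HR
2     26  Finance
add column bonus_plus_2 = t['bonus'] + 2:
   bonus     dept  bonus_plus_2
5      5       HR             7
2     26  Finance            28
Hence 17.5.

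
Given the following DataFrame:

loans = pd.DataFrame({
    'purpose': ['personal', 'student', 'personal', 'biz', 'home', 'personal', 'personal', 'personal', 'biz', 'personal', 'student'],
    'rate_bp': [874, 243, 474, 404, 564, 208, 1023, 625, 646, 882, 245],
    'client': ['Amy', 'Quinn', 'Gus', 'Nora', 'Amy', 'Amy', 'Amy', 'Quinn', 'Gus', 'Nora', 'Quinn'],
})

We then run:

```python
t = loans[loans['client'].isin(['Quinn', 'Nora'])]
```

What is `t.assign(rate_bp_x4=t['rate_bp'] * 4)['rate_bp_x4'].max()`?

filter rows where client in ['Quinn', 'Nora']:
     purpose  rate_bp client
1    student      243  Quinn
3        biz      404   Nora
7   personal      625  Quinn
9   personal      882   Nora
10   student      245  Quinn
add column rate_bp_x4 = t['rate_bp'] * 4:
     purpose  rate_bp client  rate_bp_x4
1    student      243  Quinn         972
3        biz      404   Nora        1616
7   personal      625  Quinn        2500
9   personal      882   Nora        3528
10   student      245  Quinn         980
The max of column 'rate_bp_x4' is 3528.

3528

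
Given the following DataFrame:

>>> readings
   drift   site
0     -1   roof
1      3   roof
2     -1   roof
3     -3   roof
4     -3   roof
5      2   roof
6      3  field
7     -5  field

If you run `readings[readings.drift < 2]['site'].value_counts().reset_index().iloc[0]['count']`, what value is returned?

4

filter rows where drift < 2:
   drift   site
0     -1   roof
2     -1   roof
3     -3   roof
4     -3   roof
7     -5  field
value_counts of site:
site
roof     4
field    1
Name: count, dtype: int64
reset_index():
    site  count
0   roof      4
1  field      1
Hence 4.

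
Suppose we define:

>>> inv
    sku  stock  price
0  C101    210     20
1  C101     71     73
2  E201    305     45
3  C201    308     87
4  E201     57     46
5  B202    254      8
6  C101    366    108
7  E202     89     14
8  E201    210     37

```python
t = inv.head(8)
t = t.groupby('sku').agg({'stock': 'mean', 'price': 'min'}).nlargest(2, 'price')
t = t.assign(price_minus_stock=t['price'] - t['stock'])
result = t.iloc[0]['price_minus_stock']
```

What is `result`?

take first 8 rows:
    sku  stock  price
0  C101    210     20
1  C101     71     73
2  E201    305     45
3  C201    308     87
4  E201     57     46
5  B202    254      8
6  C101    366    108
7  E202     89     14
group by sku: mean(stock), min(price):
           stock  price
sku                    
B202  254.000000      8
C101  215.666667     20
C201  308.000000     87
E201  181.000000     45
E202   89.000000     14
take 2 rows with largest price:
      stock  price
sku               
C201  308.0     87
E201  181.0     45
add column price_minus_stock = t['price'] - t['stock']:
      stock  price  price_minus_stock
sku                                  
C201  308.0     87             -221.0
E201  181.0     45             -136.0

-221.0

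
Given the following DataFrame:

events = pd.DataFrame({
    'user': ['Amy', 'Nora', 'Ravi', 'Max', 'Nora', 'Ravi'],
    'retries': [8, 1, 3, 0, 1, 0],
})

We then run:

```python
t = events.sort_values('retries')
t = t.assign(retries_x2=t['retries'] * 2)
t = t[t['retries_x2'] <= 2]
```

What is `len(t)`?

sort by retries:
   user  retries
3   Max        0
5  Ravi        0
1  Nora        1
4  Nora        1
2  Ravi        3
0   Amy        8
add column retries_x2 = t['retries'] * 2:
   user  retries  retries_x2
3   Max        0           0
5  Ravi        0           0
1  Nora        1           2
4  Nora        1           2
2  Ravi        3           6
0   Amy        8          16
filter rows where retries_x2 <= 2:
   user  retries  retries_x2
3   Max        0           0
5  Ravi        0           0
1  Nora        1           2
4  Nora        1           2
Then the number of rows: 4

4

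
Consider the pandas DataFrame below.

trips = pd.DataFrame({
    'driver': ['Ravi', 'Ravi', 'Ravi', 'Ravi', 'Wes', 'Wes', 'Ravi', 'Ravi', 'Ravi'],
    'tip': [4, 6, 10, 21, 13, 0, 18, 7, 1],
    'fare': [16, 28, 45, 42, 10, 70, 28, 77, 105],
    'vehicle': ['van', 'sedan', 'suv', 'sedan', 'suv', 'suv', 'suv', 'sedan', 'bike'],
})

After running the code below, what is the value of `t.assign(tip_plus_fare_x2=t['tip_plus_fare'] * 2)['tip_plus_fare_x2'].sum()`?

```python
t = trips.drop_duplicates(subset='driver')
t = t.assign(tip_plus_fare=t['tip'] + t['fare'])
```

drop duplicate driver (keep=first):
  driver  tip  fare vehicle
0   Ravi    4    16     van
4    Wes   13    10     suv
add column tip_plus_fare = t['tip'] + t['fare']:
  driver  tip  fare vehicle  tip_plus_fare
0   Ravi    4    16     van             20
4    Wes   13    10     suv             23
add column tip_plus_fare_x2 = t['tip_plus_fare'] * 2:
  driver  tip  fare vehicle  tip_plus_fare  tip_plus_fare_x2
0   Ravi    4    16     van             20                40
4    Wes   13    10     suv             23                46
Finally, sum of column 'tip_plus_fare_x2' = 86.

86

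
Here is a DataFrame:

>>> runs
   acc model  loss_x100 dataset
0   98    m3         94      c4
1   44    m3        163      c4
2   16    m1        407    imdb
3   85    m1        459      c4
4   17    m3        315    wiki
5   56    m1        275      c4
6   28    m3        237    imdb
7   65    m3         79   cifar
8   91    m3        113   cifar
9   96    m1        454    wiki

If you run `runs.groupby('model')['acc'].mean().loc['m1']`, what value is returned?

63.25

group by model, mean of acc:
model
m1    63.250000
m3    57.166667
Name: acc, dtype: float64
Finally, value at index 'm1' = 63.25.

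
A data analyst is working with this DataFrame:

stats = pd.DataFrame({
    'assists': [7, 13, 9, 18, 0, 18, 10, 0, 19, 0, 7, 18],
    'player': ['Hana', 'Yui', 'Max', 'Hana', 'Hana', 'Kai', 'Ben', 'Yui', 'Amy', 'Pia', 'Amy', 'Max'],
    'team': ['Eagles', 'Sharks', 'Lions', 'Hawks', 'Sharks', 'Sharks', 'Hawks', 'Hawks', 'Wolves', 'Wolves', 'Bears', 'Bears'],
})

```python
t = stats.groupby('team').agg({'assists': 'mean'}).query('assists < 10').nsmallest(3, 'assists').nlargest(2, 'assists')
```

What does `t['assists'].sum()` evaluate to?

group by team, mean of assists:
          assists
team             
Bears   12.500000
Eagles   7.000000
Hawks    9.333333
Lions    9.000000
Sharks  10.333333
Wolves   9.500000
filter rows where assists < 10:
         assists
team            
Eagles  7.000000
Hawks   9.333333
Lions   9.000000
Wolves  9.500000
take 3 rows with smallest assists:
         assists
team            
Eagles  7.000000
Lions   9.000000
Hawks   9.333333
take 2 rows with largest assists:
        assists
team           
Hawks  9.333333
Lions  9.000000
Finally, sum of column 'assists' = 18.3333333333.

18.3333333333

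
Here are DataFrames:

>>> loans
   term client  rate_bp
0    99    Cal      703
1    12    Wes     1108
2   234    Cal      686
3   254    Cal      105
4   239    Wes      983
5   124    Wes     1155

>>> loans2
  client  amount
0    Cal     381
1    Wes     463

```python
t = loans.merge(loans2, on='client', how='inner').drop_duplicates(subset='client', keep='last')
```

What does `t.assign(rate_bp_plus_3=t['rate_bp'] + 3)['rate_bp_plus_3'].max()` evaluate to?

1158

merge on 'client' (how='inner') → 6 rows:
   term client  rate_bp  amount
0    99    Cal      703     381
1    12    Wes     1108     463
2   234    Cal      686     381
3   254    Cal      105     381
4   239    Wes      983     463
5   124    Wes     1155     463
drop duplicate client (keep=last):
   term client  rate_bp  amount
3   254    Cal      105     381
5   124    Wes     1155     463
add column rate_bp_plus_3 = t['rate_bp'] + 3:
   term client  rate_bp  amount  rate_bp_plus_3
3   254    Cal      105     381             108
5   124    Wes     1155     463            1158
max of column 'rate_bp_plus_3' → 1158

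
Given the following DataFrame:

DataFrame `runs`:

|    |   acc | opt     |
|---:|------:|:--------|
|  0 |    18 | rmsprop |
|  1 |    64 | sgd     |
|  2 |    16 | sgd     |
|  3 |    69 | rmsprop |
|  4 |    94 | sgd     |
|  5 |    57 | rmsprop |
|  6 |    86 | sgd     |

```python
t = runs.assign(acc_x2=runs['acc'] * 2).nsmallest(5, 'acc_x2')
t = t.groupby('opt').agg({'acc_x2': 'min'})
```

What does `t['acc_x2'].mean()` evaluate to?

34.0

add column acc_x2 = runs['acc'] * 2:
   acc      opt  acc_x2
0   18  rmsprop      36
1   64      sgd     128
2   16      sgd      32
3   69  rmsprop     138
4   94      sgd     188
5   57  rmsprop     114
6   86      sgd     172
take 5 rows with smallest acc_x2:
   acc      opt  acc_x2
2   16      sgd      32
0   18  rmsprop      36
5   57  rmsprop     114
1   64      sgd     128
3   69  rmsprop     138
group by opt, min of acc_x2:
         acc_x2
opt            
rmsprop      36
sgd          32
mean of column 'acc_x2' → 34.0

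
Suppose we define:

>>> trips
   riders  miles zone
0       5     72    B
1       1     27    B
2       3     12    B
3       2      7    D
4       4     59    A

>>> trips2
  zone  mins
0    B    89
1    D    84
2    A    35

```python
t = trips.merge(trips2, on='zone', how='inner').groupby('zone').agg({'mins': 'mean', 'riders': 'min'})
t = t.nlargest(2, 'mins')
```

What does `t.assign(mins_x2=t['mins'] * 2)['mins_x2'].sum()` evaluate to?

merge on 'zone' (how='inner') → 5 rows:
   riders  miles zone  mins
0       5     72    B    89
1       1     27    B    89
2       3     12    B    89
3       2      7    D    84
4       4     59    A    35
group by zone: mean(mins), min(riders):
      mins  riders
zone              
A     35.0       4
B     89.0       1
D     84.0       2
take 2 rows with largest mins:
      mins  riders
zone              
B     89.0       1
D     84.0       2
add column mins_x2 = t['mins'] * 2:
      mins  riders  mins_x2
zone                       
B     89.0       1    178.0
D     84.0       2    168.0
Hence 346.0.

346.0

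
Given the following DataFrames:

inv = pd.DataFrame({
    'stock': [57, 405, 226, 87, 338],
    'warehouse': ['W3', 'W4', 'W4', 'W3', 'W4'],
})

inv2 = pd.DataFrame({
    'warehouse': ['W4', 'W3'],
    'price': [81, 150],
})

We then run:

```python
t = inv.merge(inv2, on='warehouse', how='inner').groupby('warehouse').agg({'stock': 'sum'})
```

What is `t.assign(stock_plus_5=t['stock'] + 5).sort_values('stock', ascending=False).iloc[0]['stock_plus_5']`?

merge on 'warehouse' (how='inner') → 5 rows:
   stock warehouse  price
0     57        W3    150
1    405        W4     81
2    226        W4     81
3     87        W3    150
4    338        W4     81
group by warehouse, sum of stock:
           stock
warehouse       
W3           144
W4           969
add column stock_plus_5 = t['stock'] + 5:
           stock  stock_plus_5
warehouse                     
W3           144           149
W4           969           974
sort by stock descending:
           stock  stock_plus_5
warehouse                     
W4           969           974
W3           144           149
Taking the value at position 0, column 'stock_plus_5' gives 974.

974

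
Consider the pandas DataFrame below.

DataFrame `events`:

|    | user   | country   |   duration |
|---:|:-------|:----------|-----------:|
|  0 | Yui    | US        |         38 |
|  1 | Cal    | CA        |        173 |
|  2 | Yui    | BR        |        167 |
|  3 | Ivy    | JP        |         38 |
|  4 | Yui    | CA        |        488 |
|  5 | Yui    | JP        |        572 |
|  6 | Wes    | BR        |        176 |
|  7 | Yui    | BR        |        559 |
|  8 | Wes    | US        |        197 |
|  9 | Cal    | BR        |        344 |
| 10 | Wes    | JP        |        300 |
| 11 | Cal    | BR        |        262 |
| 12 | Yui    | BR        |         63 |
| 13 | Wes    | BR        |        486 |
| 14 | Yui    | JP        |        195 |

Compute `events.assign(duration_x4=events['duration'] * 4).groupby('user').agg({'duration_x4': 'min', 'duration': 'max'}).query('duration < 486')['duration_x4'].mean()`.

422.0

add column duration_x4 = events['duration'] * 4:
   user country  duration  duration_x4
0   Yui      US        38          152
1   Cal      CA       173          692
2   Yui      BR       167          668
3   Ivy      JP        38          152
4   Yui      CA       488         1952
5   Yui      JP       572         2288
6   Wes      BR       176          704
7   Yui      BR       559         2236
8   Wes      US       197          788
9   Cal      BR       344         1376
10  Wes      JP       300         1200
11  Cal      BR       262         1048
12  Yui      BR        63          252
13  Wes      BR       486         1944
14  Yui      JP       195          780
group by user: min(duration_x4), max(duration):
      duration_x4  duration
user                       
Cal           692       344
Ivy           152        38
Wes           704       486
Yui           152       572
filter rows where duration < 486:
      duration_x4  duration
user                       
Cal           692       344
Ivy           152        38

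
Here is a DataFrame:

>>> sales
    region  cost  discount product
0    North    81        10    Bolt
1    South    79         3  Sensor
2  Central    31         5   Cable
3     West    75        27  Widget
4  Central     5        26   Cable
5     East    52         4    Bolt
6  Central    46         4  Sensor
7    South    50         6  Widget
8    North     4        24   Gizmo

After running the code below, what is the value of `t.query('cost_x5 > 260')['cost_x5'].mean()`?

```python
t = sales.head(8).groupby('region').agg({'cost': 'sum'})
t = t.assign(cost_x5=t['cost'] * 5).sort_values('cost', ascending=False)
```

take first 8 rows:
    region  cost  discount product
0    North    81        10    Bolt
1    South    79         3  Sensor
2  Central    31         5   Cable
3     West    75        27  Widget
4  Central     5        26   Cable
5     East    52         4    Bolt
6  Central    46         4  Sensor
7    South    50         6  Widget
group by region, sum of cost:
         cost
region       
Central    82
East       52
North      81
South     129
West       75
add column cost_x5 = t['cost'] * 5:
         cost  cost_x5
region                
Central    82      410
East       52      260
North      81      405
South     129      645
West       75      375
sort by cost descending:
         cost  cost_x5
region                
South     129      645
Central    82      410
North      81      405
West       75      375
East       52      260
filter rows where cost_x5 > 260:
         cost  cost_x5
region                
South     129      645
Central    82      410
North      81      405
West       75      375
Then the mean of column 'cost_x5': 458.75

458.75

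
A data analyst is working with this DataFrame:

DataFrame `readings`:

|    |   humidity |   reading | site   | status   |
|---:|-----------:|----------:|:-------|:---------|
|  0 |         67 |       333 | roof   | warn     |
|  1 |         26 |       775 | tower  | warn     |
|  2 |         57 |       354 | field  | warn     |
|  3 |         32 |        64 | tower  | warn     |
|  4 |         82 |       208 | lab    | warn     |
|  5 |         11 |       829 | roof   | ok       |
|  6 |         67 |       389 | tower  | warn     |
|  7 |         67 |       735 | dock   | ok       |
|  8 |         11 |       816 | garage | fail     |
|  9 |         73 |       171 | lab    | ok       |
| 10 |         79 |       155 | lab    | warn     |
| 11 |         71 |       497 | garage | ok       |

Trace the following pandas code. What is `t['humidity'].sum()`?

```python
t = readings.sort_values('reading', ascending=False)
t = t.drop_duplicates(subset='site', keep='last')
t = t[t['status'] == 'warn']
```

sort by reading descending:
    humidity  reading    site status
5         11      829    roof     ok
8         11      816  garage   fail
1         26      775   tower   warn
7         67      735    dock     ok
11        71      497  garage     ok
6         67      389   tower   warn
2         57      354   field   warn
0         67      333    roof   warn
4         82      208     lab   warn
9         73      171     lab     ok
10        79      155     lab   warn
3         32       64   tower   warn
drop duplicate site (keep=last):
    humidity  reading    site status
7         67      735    dock     ok
11        71      497  garage     ok
2         57      354   field   warn
0         67      333    roof   warn
10        79      155     lab   warn
3         32       64   tower   warn
filter rows where status == 'warn':
    humidity  reading   site status
2         57      354  field   warn
0         67      333   roof   warn
10        79      155    lab   warn
3         32       64  tower   warn

235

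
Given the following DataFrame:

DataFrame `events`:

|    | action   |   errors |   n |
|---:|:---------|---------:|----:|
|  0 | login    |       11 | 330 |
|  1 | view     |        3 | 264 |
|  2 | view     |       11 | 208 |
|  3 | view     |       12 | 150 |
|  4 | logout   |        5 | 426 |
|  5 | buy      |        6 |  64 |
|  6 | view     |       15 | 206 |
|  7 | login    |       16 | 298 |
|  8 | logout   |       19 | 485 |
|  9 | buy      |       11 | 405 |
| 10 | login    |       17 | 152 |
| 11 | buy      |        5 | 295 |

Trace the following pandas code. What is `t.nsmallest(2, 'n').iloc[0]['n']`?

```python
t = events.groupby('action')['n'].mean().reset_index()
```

207.0

group by action, mean of n:
action
buy       254.666667
login     260.000000
logout    455.500000
view      207.000000
Name: n, dtype: float64
reset_index():
   action           n
0     buy  254.666667
1   login  260.000000
2  logout  455.500000
3    view  207.000000
take 2 rows with smallest n:
  action           n
3   view  207.000000
0    buy  254.666667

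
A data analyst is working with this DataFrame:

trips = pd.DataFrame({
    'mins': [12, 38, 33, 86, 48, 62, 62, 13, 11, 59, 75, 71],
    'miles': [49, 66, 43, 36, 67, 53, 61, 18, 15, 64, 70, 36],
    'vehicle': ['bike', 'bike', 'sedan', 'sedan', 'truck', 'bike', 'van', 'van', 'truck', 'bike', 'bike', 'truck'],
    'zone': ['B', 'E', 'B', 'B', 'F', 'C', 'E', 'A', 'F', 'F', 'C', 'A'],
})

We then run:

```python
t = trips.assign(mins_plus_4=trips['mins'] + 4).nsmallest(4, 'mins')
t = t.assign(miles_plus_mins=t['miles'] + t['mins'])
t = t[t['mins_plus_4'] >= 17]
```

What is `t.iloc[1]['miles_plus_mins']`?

add column mins_plus_4 = trips['mins'] + 4:
    mins  miles vehicle zone  mins_plus_4
0     12     49    bike    B           16
1     38     66    bike    E           42
2     33     43   sedan    B           37
3     86     36   sedan    B           90
4     48     67   truck    F           52
5     62     53    bike    C           66
6     62     61     van    E           66
7     13     18     van    A           17
8     11     15   truck    F           15
9     59     64    bike    F           63
10    75     70    bike    C           79
11    71     36   truck    A           75
take 4 rows with smallest mins:
   mins  miles vehicle zone  mins_plus_4
8    11     15   truck    F           15
0    12     49    bike    B           16
7    13     18     van    A           17
2    33     43   sedan    B           37
add column miles_plus_mins = t['miles'] + t['mins']:
   mins  miles vehicle zone  mins_plus_4  miles_plus_mins
8    11     15   truck    F           15               26
0    12     49    bike    B           16               61
7    13     18     van    A           17               31
2    33     43   sedan    B           37               76
filter rows where mins_plus_4 >= 17:
   mins  miles vehicle zone  mins_plus_4  miles_plus_mins
7    13     18     van    A           17               31
2    33     43   sedan    B           37               76
Taking the value at position 1, column 'miles_plus_mins' gives 76.

76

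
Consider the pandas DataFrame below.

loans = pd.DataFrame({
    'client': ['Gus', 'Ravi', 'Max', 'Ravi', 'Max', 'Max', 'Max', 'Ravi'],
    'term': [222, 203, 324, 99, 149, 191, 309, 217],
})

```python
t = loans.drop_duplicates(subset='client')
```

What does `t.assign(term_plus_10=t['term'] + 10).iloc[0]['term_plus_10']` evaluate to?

232

drop duplicate client (keep=first):
  client  term
0    Gus   222
1   Ravi   203
2    Max   324
add column term_plus_10 = t['term'] + 10:
  client  term  term_plus_10
0    Gus   222           232
1   Ravi   203           213
2    Max   324           334
So iloc[0]['term_plus_10'] = 232.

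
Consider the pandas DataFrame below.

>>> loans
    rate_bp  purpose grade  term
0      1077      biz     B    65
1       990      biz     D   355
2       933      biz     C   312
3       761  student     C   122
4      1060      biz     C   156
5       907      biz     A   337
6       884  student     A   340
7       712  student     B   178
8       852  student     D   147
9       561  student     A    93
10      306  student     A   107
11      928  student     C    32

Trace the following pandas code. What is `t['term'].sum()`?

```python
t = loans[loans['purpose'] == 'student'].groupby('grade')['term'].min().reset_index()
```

450

filter rows where purpose == 'student':
    rate_bp  purpose grade  term
3       761  student     C   122
6       884  student     A   340
7       712  student     B   178
8       852  student     D   147
9       561  student     A    93
10      306  student     A   107
11      928  student     C    32
group by grade, min of term:
grade
A     93
B    178
C     32
D    147
Name: term, dtype: int64
reset_index():
  grade  term
0     A    93
1     B   178
2     C    32
3     D   147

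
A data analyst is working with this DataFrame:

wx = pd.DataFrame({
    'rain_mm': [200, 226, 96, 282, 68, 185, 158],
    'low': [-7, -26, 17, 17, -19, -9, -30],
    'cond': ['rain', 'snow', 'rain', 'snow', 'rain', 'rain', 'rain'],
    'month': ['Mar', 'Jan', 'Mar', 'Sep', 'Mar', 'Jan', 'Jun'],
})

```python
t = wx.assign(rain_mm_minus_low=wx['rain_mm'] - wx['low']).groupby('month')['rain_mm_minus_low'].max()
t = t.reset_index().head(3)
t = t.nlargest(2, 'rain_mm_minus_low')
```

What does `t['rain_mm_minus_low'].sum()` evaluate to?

add column rain_mm_minus_low = wx['rain_mm'] - wx['low']:
   rain_mm  low  cond month  rain_mm_minus_low
0      200   -7  rain   Mar                207
1      226  -26  snow   Jan                252
2       96   17  rain   Mar                 79
3      282   17  snow   Sep                265
4       68  -19  rain   Mar                 87
5      185   -9  rain   Jan                194
6      158  -30  rain   Jun                188
group by month, max of rain_mm_minus_low:
month
Jan    252
Jun    188
Mar    207
Sep    265
Name: rain_mm_minus_low, dtype: int64
reset_index():
  month  rain_mm_minus_low
0   Jan                252
1   Jun                188
2   Mar                207
3   Sep                265
take first 3 rows:
  month  rain_mm_minus_low
0   Jan                252
1   Jun                188
2   Mar                207
take 2 rows with largest rain_mm_minus_low:
  month  rain_mm_minus_low
0   Jan                252
2   Mar                207

459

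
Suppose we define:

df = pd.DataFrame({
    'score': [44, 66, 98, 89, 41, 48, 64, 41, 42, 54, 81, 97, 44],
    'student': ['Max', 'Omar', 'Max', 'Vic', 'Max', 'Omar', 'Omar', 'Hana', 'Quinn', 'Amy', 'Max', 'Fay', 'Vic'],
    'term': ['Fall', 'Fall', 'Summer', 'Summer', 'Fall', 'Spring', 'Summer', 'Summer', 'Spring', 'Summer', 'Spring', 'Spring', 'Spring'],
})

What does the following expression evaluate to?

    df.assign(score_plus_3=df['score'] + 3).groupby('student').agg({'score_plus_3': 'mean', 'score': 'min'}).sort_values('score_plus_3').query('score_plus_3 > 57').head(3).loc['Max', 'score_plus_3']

69.0

add column score_plus_3 = df['score'] + 3:
    score student    term  score_plus_3
0      44     Max    Fall            47
1      66    Omar    Fall            69
2      98     Max  Summer           101
3      89     Vic  Summer            92
4      41     Max    Fall            44
5      48    Omar  Spring            51
6      64    Omar  Summer            67
7      41    Hana  Summer            44
8      42   Quinn  Spring            45
9      54     Amy  Summer            57
10     81     Max  Spring            84
11     97     Fay  Spring           100
12     44     Vic  Spring            47
group by student: mean(score_plus_3), min(score):
         score_plus_3  score
student                     
Amy         57.000000     54
Fay        100.000000     97
Hana        44.000000     41
Max         69.000000     41
Omar        62.333333     48
Quinn       45.000000     42
Vic         69.500000     44
sort by score_plus_3:
         score_plus_3  score
student                     
Hana        44.000000     41
Quinn       45.000000     42
Amy         57.000000     54
Omar        62.333333     48
Max         69.000000     41
Vic         69.500000     44
Fay        100.000000     97
filter rows where score_plus_3 > 57:
         score_plus_3  score
student                     
Omar        62.333333     48
Max         69.000000     41
Vic         69.500000     44
Fay        100.000000     97
take first 3 rows:
         score_plus_3  score
student                     
Omar        62.333333     48
Max         69.000000     41
Vic         69.500000     44
Reading off the value at row 'Max', column 'score_plus_3', we get 69.0.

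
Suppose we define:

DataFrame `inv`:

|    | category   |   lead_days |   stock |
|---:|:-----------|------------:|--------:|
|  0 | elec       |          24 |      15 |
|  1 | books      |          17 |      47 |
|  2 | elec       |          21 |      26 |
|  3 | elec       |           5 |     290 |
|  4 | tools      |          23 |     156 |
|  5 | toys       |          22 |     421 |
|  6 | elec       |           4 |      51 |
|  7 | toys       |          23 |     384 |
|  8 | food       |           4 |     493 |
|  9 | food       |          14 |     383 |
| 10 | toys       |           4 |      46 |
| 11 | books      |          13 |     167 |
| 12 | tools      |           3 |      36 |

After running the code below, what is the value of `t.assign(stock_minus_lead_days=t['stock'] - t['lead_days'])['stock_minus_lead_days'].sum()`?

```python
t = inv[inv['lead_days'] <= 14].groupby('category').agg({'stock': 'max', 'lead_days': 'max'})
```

993

filter rows where lead_days <= 14:
   category  lead_days  stock
3      elec          5    290
6      elec          4     51
8      food          4    493
9      food         14    383
10     toys          4     46
11    books         13    167
12    tools          3     36
group by category: max(stock), max(lead_days):
          stock  lead_days
category                  
books       167         13
elec        290          5
food        493         14
tools        36          3
toys         46          4
add column stock_minus_lead_days = t['stock'] - t['lead_days']:
          stock  lead_days  stock_minus_lead_days
category                                         
books       167         13                    154
elec        290          5                    285
food        493         14                    479
tools        36          3                     33
toys         46          4                     42
sum of column 'stock_minus_lead_days' → 993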